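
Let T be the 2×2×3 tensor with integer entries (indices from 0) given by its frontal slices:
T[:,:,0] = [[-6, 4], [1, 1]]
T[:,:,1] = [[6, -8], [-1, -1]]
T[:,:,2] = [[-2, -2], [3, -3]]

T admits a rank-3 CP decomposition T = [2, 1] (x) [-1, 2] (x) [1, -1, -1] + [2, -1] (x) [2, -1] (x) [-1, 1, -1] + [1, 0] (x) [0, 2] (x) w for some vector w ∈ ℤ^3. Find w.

w = [-1, -1, 0]

Subtract the known terms from T to get the rank-1 residual R = [1, 0] (x) [0, 2] (x) w, so R[i,j,k] = a[i]·b[j]·w[k]. Pick indices with nonzero a[0]·b[1] = (1)·(2) = 2. Only the fibre through (0,1,·) is needed: R[0,1,:] = T[0,1,:] − Σₗ aₗ[0]bₗ[1]cₗ = [4, -8, -2] − (2)·(2)·[1, -1, -1] − (2)·(-1)·[-1, 1, -1] = [-2, -2, 0]. Then w[k] = R[0,1,k] / 2 for each k, giving w = [-2, -2, 0] / 2 = [-1, -1, 0].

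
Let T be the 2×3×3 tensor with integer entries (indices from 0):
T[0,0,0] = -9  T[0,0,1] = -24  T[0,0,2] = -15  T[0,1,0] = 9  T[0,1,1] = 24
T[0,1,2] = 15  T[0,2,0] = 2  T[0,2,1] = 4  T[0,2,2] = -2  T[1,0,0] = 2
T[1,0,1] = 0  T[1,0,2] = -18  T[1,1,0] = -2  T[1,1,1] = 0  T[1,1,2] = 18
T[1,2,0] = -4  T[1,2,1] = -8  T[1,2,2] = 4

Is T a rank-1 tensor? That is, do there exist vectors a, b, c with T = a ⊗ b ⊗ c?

No

The mode-2 unfolding of T (rows indexed by j, columns by (i,k) = (0,0), (0,1), (0,2), (1,0), (1,1), (1,2)) is [[-9, -24, -15, 2, 0, -18], [9, 24, 15, -2, 0, 18], [2, 4, -2, -4, -8, 4]].
There the 2×2 minor on rows j ∈ {0, 2}, columns (i,k) ∈ {(0,0), (0,1)} is det [[-9, -24], [2, 4]] = 12 ≠ 0, so this unfolding has rank ≥ 2; CP rank is at least every unfolding rank, so rank(T) ≥ 2.
In particular rank(T) ≥ 2 > 1, so T is not rank-1.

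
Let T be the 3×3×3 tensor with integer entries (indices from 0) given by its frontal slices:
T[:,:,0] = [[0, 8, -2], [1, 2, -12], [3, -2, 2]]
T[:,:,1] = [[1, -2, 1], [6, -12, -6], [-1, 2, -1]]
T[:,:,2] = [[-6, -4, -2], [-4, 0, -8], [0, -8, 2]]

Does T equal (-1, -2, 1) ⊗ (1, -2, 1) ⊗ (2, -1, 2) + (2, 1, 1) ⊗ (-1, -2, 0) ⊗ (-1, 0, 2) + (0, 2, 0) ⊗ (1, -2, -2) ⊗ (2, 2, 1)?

Yes

Reconstruct entrywise from the claimed factors. For example, T[2,0,0] = 3 and Σₗ aₗ[2]bₗ[0]cₗ[0] = (1)·(1)·(2) + (1)·(-1)·(-1) + (0)·(1)·(2) = 3; checking all 27 entries, every one matches. The claim holds.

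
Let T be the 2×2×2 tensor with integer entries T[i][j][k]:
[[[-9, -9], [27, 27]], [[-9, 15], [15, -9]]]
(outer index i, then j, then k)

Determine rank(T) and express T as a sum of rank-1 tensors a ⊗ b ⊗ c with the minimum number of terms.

rank(T) = 2

Lower bound: the mode-3 unfolding of T (rows indexed by k, columns by (i,j) = (0,0), (0,1), (1,0), (1,1)) is [[-9, 27, -9, 15], [-9, 27, 15, -9]].
There the 2×2 minor on rows k ∈ {0, 1}, columns (i,j) ∈ {(0,0), (1,0)} is det [[-9, -9], [-9, 15]] = -216 ≠ 0, so this unfolding has rank ≥ 2; CP rank is at least every unfolding rank, so rank(T) ≥ 2. (This is only a lower bound: in general the CP rank may exceed every unfolding rank, so we still need to exhibit 2 rank-1 terms summing to T.)
Upper bound — finding two terms. Write S_k = T[:,:,k] for the frontal slices: S₀ = [[-9, 27], [-9, 15]], S₁ = [[-9, 27], [15, -9]].
If T = a₁ ⊗ b₁ ⊗ c₁ + a₂ ⊗ b₂ ⊗ c₂ then each S_k = c₁[k]·a₁b₁ᵀ + c₂[k]·a₂b₂ᵀ. S₀ and S₁ are linearly independent, so a₁b₁ᵀ and a₂b₂ᵀ must span the same plane of matrices: they are the rank-1 matrices of the form x·S₀ + y·S₁.
det(x·S₀ + y·S₁) is 108·x² − 216·xy − 324·y² = 108·(x − 3·y)(x + y), vanishing at (x:y) = (3:1) and (1:-1).
M₁ = 3·S₀ + S₁ = [[-36, 108], [-12, 36]] = (-12)·[3, 1][1, -3]ᵀ and M₂ = S₀ − S₁ = [[0, 0], [-24, 24]] = (-24)·[0, 1][1, -1]ᵀ, so take a₁ = [3, 1], b₁ = [1, -3], a₂ = [0, 1], b₂ = [1, -1].
Each slice is an integer combination of E₁ = a₁b₁ᵀ and E₂ = a₂b₂ᵀ: S₀ = −3·E₁ − 6·E₂, S₁ = −3·E₁ + 18·E₂; reading off coefficients, c₁ = [-3, -3] and c₂ = [-6, 18].
Hence T = [3, 1] ⊗ [1, -3] ⊗ [-3, -3] + [0, 1] ⊗ [1, -1] ⊗ [-6, 18], so rank(T) ≤ 2.
These bounds meet, so rank(T) = 2.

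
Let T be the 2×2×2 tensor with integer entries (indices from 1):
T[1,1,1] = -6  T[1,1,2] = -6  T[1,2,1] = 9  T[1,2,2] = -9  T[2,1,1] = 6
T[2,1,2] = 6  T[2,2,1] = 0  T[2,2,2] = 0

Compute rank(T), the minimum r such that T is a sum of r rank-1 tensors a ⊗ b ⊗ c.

Lower bound: the mode-3 unfolding of T (rows indexed by k, columns by (i,j) = (1,1), (1,2), (2,1), (2,2)) is [[-6, 9, 6, 0], [-6, -9, 6, 0]].
There the 2×2 minor on rows k ∈ {1, 2}, columns (i,j) ∈ {(1,1), (1,2)} is det [[-6, 9], [-6, -9]] = 108 ≠ 0, so this unfolding has rank ≥ 2; CP rank is at least every unfolding rank, so rank(T) ≥ 2. (Flattening ranks never certify an upper bound on CP rank; for that we must actually write T with 2 rank-1 terms.)
Upper bound — finding two terms. Write S_k = T[:,:,k] for the frontal slices: S₁ = [[-6, 9], [6, 0]], S₂ = [[-6, -9], [6, 0]].
If T = a₁ ⊗ b₁ ⊗ c₁ + a₂ ⊗ b₂ ⊗ c₂ then each S_k = c₁[k]·a₁b₁ᵀ + c₂[k]·a₂b₂ᵀ. S₁ and S₂ are linearly independent, so a₁b₁ᵀ and a₂b₂ᵀ must span the same plane of matrices: they are the rank-1 matrices of the form x·S₁ + y·S₂.
det(x·S₁ + y·S₂) is −54·x² + 54·y² = (-54)·(x − y)(x + y), vanishing at (x:y) = (1:1) and (1:-1).
M₁ = S₁ + S₂ = [[-12, 0], [12, 0]] = (-12)·[1, -1][1, 0]ᵀ and M₂ = S₁ − S₂ = [[0, 18], [0, 0]] = 18·[1, 0][0, 1]ᵀ, so take a₁ = [1, -1], b₁ = [1, 0], a₂ = [1, 0], b₂ = [0, 1].
Each slice is an integer combination of E₁ = a₁b₁ᵀ and E₂ = a₂b₂ᵀ: S₁ = −6·E₁ + 9·E₂, S₂ = −6·E₁ − 9·E₂; reading off coefficients, c₁ = [-6, -6] and c₂ = [9, -9].
Hence T = [1, -1] ⊗ [1, 0] ⊗ [-6, -6] + [1, 0] ⊗ [0, 1] ⊗ [9, -9], so rank(T) ≤ 2.
These bounds meet, so rank(T) = 2.
Check entry T[2,1,2] = 6: (-1)·(1)·(-6) + (0)·(0)·(-9) = 6.

2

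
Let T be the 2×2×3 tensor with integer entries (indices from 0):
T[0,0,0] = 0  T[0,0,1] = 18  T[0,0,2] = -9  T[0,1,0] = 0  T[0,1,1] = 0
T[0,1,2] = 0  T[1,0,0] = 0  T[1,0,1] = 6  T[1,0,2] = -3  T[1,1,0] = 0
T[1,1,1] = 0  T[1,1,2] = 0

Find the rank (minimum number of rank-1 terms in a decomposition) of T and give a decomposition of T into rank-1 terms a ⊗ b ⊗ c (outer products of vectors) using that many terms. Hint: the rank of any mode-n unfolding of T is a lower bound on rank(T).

rank(T) = 1

Lower bound: T ≠ 0 (e.g. T[0,0,1] = 18), so rank(T) ≥ 1.
Upper bound: if T = a ⊗ b ⊗ c then every fibre of T is a multiple of the corresponding factor, so read the factors off the fibres through the nonzero entry T[0,0,1] = 18.
The mode-1 fibre T[:,0,1] = [18, 6] gives a = (3, 1) (primitive direction); the mode-2 fibre T[0,:,1] = [18, 0] gives b = (1, 0); then c[k] = T[0,0,k] / (a[0]·b[0]) = [0, 18, -9] / 3 = (0, 6, -3).
Expanding (3, 1) ⊗ (1, 0) ⊗ (0, 6, -3) reproduces all 12 entries of T, so T = (3, 1) ⊗ (1, 0) ⊗ (0, 6, -3) and rank(T) ≤ 1.
These bounds meet, so rank(T) = 1.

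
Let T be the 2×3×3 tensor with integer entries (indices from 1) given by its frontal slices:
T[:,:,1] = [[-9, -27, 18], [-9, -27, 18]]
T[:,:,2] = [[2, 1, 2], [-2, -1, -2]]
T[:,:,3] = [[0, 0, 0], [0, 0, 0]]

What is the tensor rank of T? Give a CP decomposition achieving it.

Lower bound: the mode-2 unfolding of T (rows indexed by j, columns by (i,k) = (1,1), (1,2), (1,3), (2,1), (2,2), (2,3)) is [[-9, 2, 0, -9, -2, 0], [-27, 1, 0, -27, -1, 0], [18, 2, 0, 18, -2, 0]].
There the 2×2 minor on rows j ∈ {1, 2}, columns (i,k) ∈ {(1,1), (1,2)} is det [[-9, 2], [-27, 1]] = 45 ≠ 0, so this unfolding has rank ≥ 2; CP rank is at least every unfolding rank, so rank(T) ≥ 2. (Unfolding ranks only ever bound the CP rank from below — rank(T) can be strictly larger than all of them — so the matching upper bound has to come from an explicit 2-term decomposition.)
Upper bound — finding two terms. Write S_k = T[:,:,k] for the frontal slices: S₁ = [[-9, -27, 18], [-9, -27, 18]], S₂ = [[2, 1, 2], [-2, -1, -2]], S₃ = [[0, 0, 0], [0, 0, 0]].
If T = a₁ (x) b₁ (x) c₁ + a₂ (x) b₂ (x) c₂ then each S_k = c₁[k]·a₁b₁ᵀ + c₂[k]·a₂b₂ᵀ. S₁ and S₂ are linearly independent, so a₁b₁ᵀ and a₂b₂ᵀ must span the same plane of matrices: they are the rank-1 matrices of the form x·S₁ + y·S₂.
The 2×2 minor of x·S₁ + y·S₂ on rows {1,2}, columns {1,2} is −90·xy = (-90)·(y)(x), vanishing at (x:y) = (1:0) and (0:1).
M₁ = S₁ = [[-9, -27, 18], [-9, -27, 18]] = (-9)·[1, 1][1, 3, -2]ᵀ and M₂ = S₂ = [[2, 1, 2], [-2, -1, -2]] = [1, -1][2, 1, 2]ᵀ, so take a₁ = [1, 1], b₁ = [1, 3, -2], a₂ = [1, -1], b₂ = [2, 1, 2].
Each slice is an integer combination of E₁ = a₁b₁ᵀ and E₂ = a₂b₂ᵀ: S₁ = −9·E₁, S₂ = E₂, S₃ = 0; reading off coefficients, c₁ = [-9, 0, 0] and c₂ = [0, 1, 0].
Hence T = [1, 1] (x) [1, 3, -2] (x) [-9, 0, 0] + [1, -1] (x) [2, 1, 2] (x) [0, 1, 0], so rank(T) ≤ 2.
These bounds meet, so rank(T) = 2.

rank(T) = 2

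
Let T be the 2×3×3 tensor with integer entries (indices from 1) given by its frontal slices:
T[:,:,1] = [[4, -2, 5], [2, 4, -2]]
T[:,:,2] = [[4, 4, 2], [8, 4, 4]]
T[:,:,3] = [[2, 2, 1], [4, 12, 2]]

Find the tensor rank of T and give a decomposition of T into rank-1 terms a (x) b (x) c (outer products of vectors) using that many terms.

rank(T) = 3

Lower bound: the mode-2 unfolding of T (rows indexed by j, columns by (i,k) = (1,1), (1,2), (1,3), (2,1), (2,2), (2,3)) is [[4, 4, 2, 2, 8, 4], [-2, 4, 2, 4, 4, 12], [5, 2, 1, -2, 4, 2]].
There the 3×3 minor on rows j ∈ {1, 2, 3}, columns (i,k) ∈ {(1,1), (1,2), (2,1)} is det [[4, 4, 2], [-2, 4, 4], [5, 2, -2]] = -48 ≠ 0, so this unfolding has rank ≥ 3; CP rank is at least every unfolding rank, so rank(T) ≥ 3. (Flattening ranks never certify an upper bound on CP rank; for that we must actually write T with 3 rank-1 terms.)
Upper bound: T is a sum of 3 rank-1 terms, T = [0, 1] (x) [0, 1, 0] (x) [-4, -4, 8] + [1, -1] (x) [1, -2, 2] (x) [2, 0, 0] + [1, 2] (x) [2, 2, 1] (x) [1, 2, 1] (one valid choice — decompositions are not unique — normalised so each a, b is primitive with positive first nonzero entry; check it by expanding all entries), so rank(T) ≤ 3.
These bounds meet, so rank(T) = 3.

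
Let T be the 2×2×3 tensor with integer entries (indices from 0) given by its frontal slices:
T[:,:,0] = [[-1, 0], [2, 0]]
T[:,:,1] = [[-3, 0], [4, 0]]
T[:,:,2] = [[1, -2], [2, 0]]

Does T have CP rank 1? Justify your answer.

No

The mode-3 unfolding of T (rows indexed by k, columns by (i,j) = (0,0), (0,1), (1,0), (1,1)) is [[-1, 0, 2, 0], [-3, 0, 4, 0], [1, -2, 2, 0]].
There the 3×3 minor on rows k ∈ {0, 1, 2}, columns (i,j) ∈ {(0,0), (0,1), (1,0)} is det [[-1, 0, 2], [-3, 0, 4], [1, -2, 2]] = 4 ≠ 0, so this unfolding has rank ≥ 3; CP rank is at least every unfolding rank, so rank(T) ≥ 3.
In particular rank(T) ≥ 3 > 1, so T is not rank-1.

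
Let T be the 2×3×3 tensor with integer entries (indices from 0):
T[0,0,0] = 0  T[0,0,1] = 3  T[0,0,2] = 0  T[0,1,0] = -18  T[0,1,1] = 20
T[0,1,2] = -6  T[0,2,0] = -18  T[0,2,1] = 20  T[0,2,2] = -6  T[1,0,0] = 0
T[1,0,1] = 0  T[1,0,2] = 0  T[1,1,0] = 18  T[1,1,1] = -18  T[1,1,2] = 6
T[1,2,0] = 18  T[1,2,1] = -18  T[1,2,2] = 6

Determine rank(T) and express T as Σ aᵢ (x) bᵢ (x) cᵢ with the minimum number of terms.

rank(T) = 2

Lower bound: the mode-3 unfolding of T (rows indexed by k, columns by (i,j) = (0,0), (0,1), (0,2), (1,0), (1,1), (1,2)) is [[0, -18, -18, 0, 18, 18], [3, 20, 20, 0, -18, -18], [0, -6, -6, 0, 6, 6]].
There the 2×2 minor on rows k ∈ {0, 1}, columns (i,j) ∈ {(0,0), (0,1)} is det [[0, -18], [3, 20]] = 54 ≠ 0, so this unfolding has rank ≥ 2; CP rank is at least every unfolding rank, so rank(T) ≥ 2. (Unfolding ranks only ever bound the CP rank from below — rank(T) can be strictly larger than all of them — so the matching upper bound has to come from an explicit 2-term decomposition.)
Upper bound — finding two terms. Write S_k = T[:,:,k] for the frontal slices: S₀ = [[0, -18, -18], [0, 18, 18]], S₁ = [[3, 20, 20], [0, -18, -18]], S₂ = [[0, -6, -6], [0, 6, 6]].
If T = a₁ (x) b₁ (x) c₁ + a₂ (x) b₂ (x) c₂ then each S_k = c₁[k]·a₁b₁ᵀ + c₂[k]·a₂b₂ᵀ. S₀ and S₁ are linearly independent, so a₁b₁ᵀ and a₂b₂ᵀ must span the same plane of matrices: they are the rank-1 matrices of the form x·S₀ + y·S₁.
The 2×2 minor of x·S₀ + y·S₁ on rows {0,1}, columns {0,1} is 54·xy − 54·y² = 54·(x − y)(y), vanishing at (x:y) = (1:1) and (1:0).
M₁ = S₀ + S₁ = [[3, 2, 2], [0, 0, 0]] = [1, 0][3, 2, 2]ᵀ and M₂ = S₀ = [[0, -18, -18], [0, 18, 18]] = (-18)·[1, -1][0, 1, 1]ᵀ, so take a₁ = [1, 0], b₁ = [3, 2, 2], a₂ = [1, -1], b₂ = [0, 1, 1].
Each slice is an integer combination of E₁ = a₁b₁ᵀ and E₂ = a₂b₂ᵀ: S₀ = −18·E₂, S₁ = E₁ + 18·E₂, S₂ = −6·E₂; reading off coefficients, c₁ = [0, 1, 0] and c₂ = [-18, 18, -6].
Hence T = [1, 0] (x) [3, 2, 2] (x) [0, 1, 0] + [1, -1] (x) [0, 1, 1] (x) [-18, 18, -6], so rank(T) ≤ 2.
These bounds meet, so rank(T) = 2.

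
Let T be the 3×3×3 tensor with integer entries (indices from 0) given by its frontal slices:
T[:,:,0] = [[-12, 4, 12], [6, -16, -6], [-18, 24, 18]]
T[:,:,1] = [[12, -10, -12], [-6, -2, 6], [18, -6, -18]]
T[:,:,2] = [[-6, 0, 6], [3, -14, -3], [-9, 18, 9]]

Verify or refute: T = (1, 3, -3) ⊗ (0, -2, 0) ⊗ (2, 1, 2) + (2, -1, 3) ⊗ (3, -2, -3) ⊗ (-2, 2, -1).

Reconstruct entrywise from the claimed factors. For example, T[0,0,1] = 12 and Σₗ aₗ[0]bₗ[0]cₗ[1] = (1)·(0)·(1) + (2)·(3)·(2) = 12; checking all 27 entries, every one matches. The claim holds.

Yes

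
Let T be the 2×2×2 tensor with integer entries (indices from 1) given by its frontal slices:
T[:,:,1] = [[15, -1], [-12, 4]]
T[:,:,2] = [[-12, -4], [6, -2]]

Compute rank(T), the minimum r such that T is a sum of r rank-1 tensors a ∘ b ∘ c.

2

Lower bound: the mode-3 unfolding of T (rows indexed by k, columns by (i,j) = (1,1), (1,2), (2,1), (2,2)) is [[15, -1, -12, 4], [-12, -4, 6, -2]].
There the 2×2 minor on rows k ∈ {1, 2}, columns (i,j) ∈ {(1,1), (1,2)} is det [[15, -1], [-12, -4]] = -72 ≠ 0, so this unfolding has rank ≥ 2; CP rank is at least every unfolding rank, so rank(T) ≥ 2. (This is only a lower bound: in general the CP rank may exceed every unfolding rank, so we still need to exhibit 2 rank-1 terms summing to T.)
Upper bound — finding two terms. Write S_k = T[:,:,k] for the frontal slices: S₁ = [[15, -1], [-12, 4]], S₂ = [[-12, -4], [6, -2]].
If T = a₁ ∘ b₁ ∘ c₁ + a₂ ∘ b₂ ∘ c₂ then each S_k = c₁[k]·a₁b₁ᵀ + c₂[k]·a₂b₂ᵀ. S₁ and S₂ are linearly independent, so a₁b₁ᵀ and a₂b₂ᵀ must span the same plane of matrices: they are the rank-1 matrices of the form x·S₁ + y·S₂.
det(x·S₁ + y·S₂) is 48·x² − 120·xy + 48·y² = 24·(x − 2·y)(2·x − y), vanishing at (x:y) = (2:1) and (1:2).
M₁ = 2·S₁ + S₂ = [[18, -6], [-18, 6]] = 6·[1, -1][3, -1]ᵀ and M₂ = S₁ + 2·S₂ = [[-9, -9], [0, 0]] = (-9)·[1, 0][1, 1]ᵀ, so take a₁ = [1, -1], b₁ = [3, -1], a₂ = [1, 0], b₂ = [1, 1].
Each slice is an integer combination of E₁ = a₁b₁ᵀ and E₂ = a₂b₂ᵀ: S₁ = 4·E₁ + 3·E₂, S₂ = −2·E₁ − 6·E₂; reading off coefficients, c₁ = [4, -2] and c₂ = [3, -6].
Hence T = [1, -1] ∘ [3, -1] ∘ [4, -2] + [1, 0] ∘ [1, 1] ∘ [3, -6], so rank(T) ≤ 2.
These bounds meet, so rank(T) = 2.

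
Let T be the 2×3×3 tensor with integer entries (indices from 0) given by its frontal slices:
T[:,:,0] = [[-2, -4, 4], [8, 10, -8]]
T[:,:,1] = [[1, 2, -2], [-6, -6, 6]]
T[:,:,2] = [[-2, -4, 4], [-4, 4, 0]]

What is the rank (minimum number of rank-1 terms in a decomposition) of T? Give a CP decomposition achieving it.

Lower bound: the mode-3 unfolding of T (rows indexed by k, columns by (i,j) = (0,0), (0,1), (0,2), (1,0), (1,1), (1,2)) is [[-2, -4, 4, 8, 10, -8], [1, 2, -2, -6, -6, 6], [-2, -4, 4, -4, 4, 0]].
There the 3×3 minor on rows k ∈ {0, 1, 2}, columns (i,j) ∈ {(0,0), (1,0), (1,2)} is det [[-2, 8, -8], [1, -6, 6], [-2, -4, 0]] = -16 ≠ 0, so this unfolding has rank ≥ 3; CP rank is at least every unfolding rank, so rank(T) ≥ 3. (This is only a lower bound: in general the CP rank may exceed every unfolding rank, so we still need to exhibit 3 rank-1 terms summing to T.)
Upper bound: T is a sum of 3 rank-1 terms, T = [0, 1] ∘ [0, 0, 1] ∘ [2, 0, 4] + [0, 1] ∘ [2, 1, -1] ∘ [2, -2, -4] + [1, -2] ∘ [1, 2, -2] ∘ [-2, 1, -2] (one valid choice — decompositions are not unique — normalised so each a, b is primitive with positive first nonzero entry; check it by expanding all entries), so rank(T) ≤ 3.
These bounds meet, so rank(T) = 3.

rank(T) = 3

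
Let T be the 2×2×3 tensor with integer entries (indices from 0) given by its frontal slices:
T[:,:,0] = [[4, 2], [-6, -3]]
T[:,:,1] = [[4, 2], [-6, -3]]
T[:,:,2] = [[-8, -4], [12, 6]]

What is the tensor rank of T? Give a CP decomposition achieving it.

rank(T) = 1

Lower bound: T ≠ 0 (e.g. T[0,0,0] = 4), so rank(T) ≥ 1.
Upper bound: if T = a ⊗ b ⊗ c then every fibre of T is a multiple of the corresponding factor, so read the factors off the fibres through the nonzero entry T[0,0,0] = 4.
The mode-1 fibre T[:,0,0] = [4, -6] gives a = [2, -3] (primitive direction); the mode-2 fibre T[0,:,0] = [4, 2] gives b = [2, 1]; then c[k] = T[0,0,k] / (a[0]·b[0]) = [4, 4, -8] / 4 = [1, 1, -2].
Expanding [2, -3] ⊗ [2, 1] ⊗ [1, 1, -2] reproduces all 12 entries of T, so T = [2, -3] ⊗ [2, 1] ⊗ [1, 1, -2] and rank(T) ≤ 1.
These bounds meet, so rank(T) = 1.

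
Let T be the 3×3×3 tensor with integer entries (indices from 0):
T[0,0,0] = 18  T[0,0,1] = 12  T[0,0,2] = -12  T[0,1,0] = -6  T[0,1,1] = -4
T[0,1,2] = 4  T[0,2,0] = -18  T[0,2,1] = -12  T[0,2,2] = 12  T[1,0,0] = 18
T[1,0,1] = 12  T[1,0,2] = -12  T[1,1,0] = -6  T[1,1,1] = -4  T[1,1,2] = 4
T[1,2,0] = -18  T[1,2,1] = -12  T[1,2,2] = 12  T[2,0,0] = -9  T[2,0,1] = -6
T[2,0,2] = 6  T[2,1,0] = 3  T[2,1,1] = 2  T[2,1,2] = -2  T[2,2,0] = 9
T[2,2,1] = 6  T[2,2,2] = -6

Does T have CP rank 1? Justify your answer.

Yes

The mode-1 fibre T[:,0,0] = [18, 18, -9] gives a = [2, 2, -1] (primitive direction); the mode-2 fibre T[0,:,0] = [18, -6, -18] gives b = [3, -1, -3]; then c[k] = T[0,0,k] / (a[0]·b[0]) = [18, 12, -12] / 6 = [3, 2, -2].
Expanding [2, 2, -1] ∘ [3, -1, -3] ∘ [3, 2, -2] reproduces all 27 entries of T, so T = [2, 2, -1] ∘ [3, -1, -3] ∘ [3, 2, -2] and rank(T) ≤ 1.
Equivalently every frontal slice T[:,:,k] is c[k] times the rank-1 matrix [2, 2, -1] ∘ [3, -1, -3]. So T has rank 1 (it is nonzero).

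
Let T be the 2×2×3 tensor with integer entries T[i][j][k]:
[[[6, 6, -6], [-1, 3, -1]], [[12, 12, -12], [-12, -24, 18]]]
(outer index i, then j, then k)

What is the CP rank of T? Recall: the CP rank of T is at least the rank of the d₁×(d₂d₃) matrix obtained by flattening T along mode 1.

Lower bound: in the mode-2 unfolding of T (rows indexed by j, columns by (i,k)) the 2×2 minor on rows j ∈ {0, 1}, columns (i,k) ∈ {(0,0), (0,1)} is det [[6, 6], [-1, 3]] = 24 ≠ 0, so that unfolding has rank ≥ 2 and hence rank(T) ≥ 2 (CP rank is at least every unfolding rank, though it can be larger).
Upper bound: with S_k = T[:,:,k], the two rank-1 terms a₁b₁ᵀ, a₂b₂ᵀ are the rank-1 members of the pencil x·S₀ + y·S₁.
det(x·S₀ + y·S₁) is −60·x² − 240·xy − 180·y² = (-60)·(x + 3·y)(x + y), vanishing at (x:y) = (3:-1) and (1:-1).
M₁ = 3·S₀ − S₁ = [[12, -6], [24, -12]] = 6·[1, 2][2, -1]ᵀ and M₂ = S₀ − S₁ = [[0, -4], [0, 12]] = (-4)·[1, -3][0, 1]ᵀ, so take a₁ = [1, 2], b₁ = [2, -1], a₂ = [1, -3], b₂ = [0, 1].
Each slice is an integer combination of E₁ = a₁b₁ᵀ and E₂ = a₂b₂ᵀ: S₀ = 3·E₁ + 2·E₂, S₁ = 3·E₁ + 6·E₂, S₂ = −3·E₁ − 4·E₂; reading off coefficients, c₁ = [3, 3, -3] and c₂ = [2, 6, -4].
Hence T = [1, 2] ∘ [2, -1] ∘ [3, 3, -3] + [1, -3] ∘ [0, 1] ∘ [2, 6, -4], so rank(T) ≤ 2.
These bounds meet, so rank(T) = 2.

2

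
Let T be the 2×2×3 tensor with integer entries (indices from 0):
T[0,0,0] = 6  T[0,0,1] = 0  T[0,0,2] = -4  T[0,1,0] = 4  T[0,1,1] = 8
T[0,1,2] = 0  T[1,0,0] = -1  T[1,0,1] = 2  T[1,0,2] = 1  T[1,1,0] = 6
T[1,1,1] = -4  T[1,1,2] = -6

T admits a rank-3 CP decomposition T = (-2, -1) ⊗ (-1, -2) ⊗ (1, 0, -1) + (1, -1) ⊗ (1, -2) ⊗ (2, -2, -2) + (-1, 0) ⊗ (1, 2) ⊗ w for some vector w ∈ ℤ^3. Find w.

w = (-2, -2, 0)

Subtract the known terms from T to get the rank-1 residual R = (-1, 0) ⊗ (1, 2) ⊗ w, so R[i,j,k] = a[i]·b[j]·w[k]. Pick indices with nonzero a[0]·b[0] = (-1)·(1) = -1. Only the fibre through (0,0,·) is needed: R[0,0,:] = T[0,0,:] − Σₗ aₗ[0]bₗ[0]cₗ = [6, 0, -4] − (-2)·(-1)·(1, 0, -1) − (1)·(1)·(2, -2, -2) = [2, 2, 0]. Then w[k] = R[0,0,k] / -1 for each k, giving w = [2, 2, 0] / -1 = (-2, -2, 0).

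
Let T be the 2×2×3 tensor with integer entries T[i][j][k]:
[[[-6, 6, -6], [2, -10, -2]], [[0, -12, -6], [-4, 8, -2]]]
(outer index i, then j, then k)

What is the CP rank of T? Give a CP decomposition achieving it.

Lower bound: the mode-1 unfolding of T (rows indexed by i, columns by (j,k) = (0,0), (0,1), (0,2), (1,0), (1,1), (1,2)) is [[-6, 6, -6, 2, -10, -2], [0, -12, -6, -4, 8, -2]].
There the 2×2 minor on rows i ∈ {0, 1}, columns (j,k) ∈ {(0,0), (0,1)} is det [[-6, 6], [0, -12]] = 72 ≠ 0, so this unfolding has rank ≥ 2; CP rank is at least every unfolding rank, so rank(T) ≥ 2. (This is only a lower bound: in general the CP rank may exceed every unfolding rank, so we still need to exhibit 2 rank-1 terms summing to T.)
Upper bound — finding two terms. Write S_k = T[:,:,k] for the frontal slices: S₀ = [[-6, 2], [0, -4]], S₁ = [[6, -10], [-12, 8]], S₂ = [[-6, -2], [-6, -2]].
If T = a₁ ⊗ b₁ ⊗ c₁ + a₂ ⊗ b₂ ⊗ c₂ then each S_k = c₁[k]·a₁b₁ᵀ + c₂[k]·a₂b₂ᵀ. S₀ and S₁ are linearly independent, so a₁b₁ᵀ and a₂b₂ᵀ must span the same plane of matrices: they are the rank-1 matrices of the form x·S₀ + y·S₁.
det(x·S₀ + y·S₁) is 24·x² − 48·xy − 72·y² = 24·(x − 3·y)(x + y), vanishing at (x:y) = (3:1) and (1:-1).
M₁ = 3·S₀ + S₁ = [[-12, -4], [-12, -4]] = (-4)·[1, 1][3, 1]ᵀ and M₂ = S₀ − S₁ = [[-12, 12], [12, -12]] = (-12)·[1, -1][1, -1]ᵀ, so take a₁ = [1, 1], b₁ = [3, 1], a₂ = [1, -1], b₂ = [1, -1].
Each slice is an integer combination of E₁ = a₁b₁ᵀ and E₂ = a₂b₂ᵀ: S₀ = −E₁ − 3·E₂, S₁ = −E₁ + 9·E₂, S₂ = −2·E₁; reading off coefficients, c₁ = [-1, -1, -2] and c₂ = [-3, 9, 0].
Hence T = [1, 1] ⊗ [3, 1] ⊗ [-1, -1, -2] + [1, -1] ⊗ [1, -1] ⊗ [-3, 9, 0], so rank(T) ≤ 2.
These bounds meet, so rank(T) = 2.
Check entry T[0,0,2] = -6: (1)·(3)·(-2) + (1)·(1)·(0) = -6.

rank(T) = 2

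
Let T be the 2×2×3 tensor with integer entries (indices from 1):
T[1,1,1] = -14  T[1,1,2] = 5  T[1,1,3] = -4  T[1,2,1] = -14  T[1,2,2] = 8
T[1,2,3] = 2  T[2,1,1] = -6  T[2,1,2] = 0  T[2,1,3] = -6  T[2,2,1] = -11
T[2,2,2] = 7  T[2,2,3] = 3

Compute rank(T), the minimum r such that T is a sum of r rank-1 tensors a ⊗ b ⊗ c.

Lower bound: the mode-1 unfolding of T (rows indexed by i, columns by (j,k) = (1,1), (1,2), (1,3), (2,1), (2,2), (2,3)) is [[-14, 5, -4, -14, 8, 2], [-6, 0, -6, -11, 7, 3]].
There the 2×2 minor on rows i ∈ {1, 2}, columns (j,k) ∈ {(1,1), (1,2)} is det [[-14, 5], [-6, 0]] = 30 ≠ 0, so this unfolding has rank ≥ 2; CP rank is at least every unfolding rank, so rank(T) ≥ 2. (This is only a lower bound: in general the CP rank may exceed every unfolding rank, so we still need to exhibit 2 rank-1 terms summing to T.)
Upper bound — finding two terms. Write S_k = T[:,:,k] for the frontal slices: S₁ = [[-14, -14], [-6, -11]], S₂ = [[5, 8], [0, 7]], S₃ = [[-4, 2], [-6, 3]].
If T = a₁ ⊗ b₁ ⊗ c₁ + a₂ ⊗ b₂ ⊗ c₂ then each S_k = c₁[k]·a₁b₁ᵀ + c₂[k]·a₂b₂ᵀ. S₁ and S₂ are linearly independent, so a₁b₁ᵀ and a₂b₂ᵀ must span the same plane of matrices: they are the rank-1 matrices of the form x·S₁ + y·S₂.
det(x·S₁ + y·S₂) is 70·x² − 105·xy + 35·y² = 35·(2·x − y)(x − y), vanishing at (x:y) = (1:2) and (1:1).
M₁ = S₁ + 2·S₂ = [[-4, 2], [-6, 3]] = −(2, 3)(2, -1)ᵀ and M₂ = S₁ + S₂ = [[-9, -6], [-6, -4]] = −(3, 2)(3, 2)ᵀ, so take a₁ = (2, 3), b₁ = (2, -1), a₂ = (3, 2), b₂ = (3, 2).
Each slice is an integer combination of E₁ = a₁b₁ᵀ and E₂ = a₂b₂ᵀ: S₁ = E₁ − 2·E₂, S₂ = −E₁ + E₂, S₃ = −E₁; reading off coefficients, c₁ = (1, -1, -1) and c₂ = (-2, 1, 0).
Hence T = (2, 3) ⊗ (2, -1) ⊗ (1, -1, -1) + (3, 2) ⊗ (3, 2) ⊗ (-2, 1, 0), so rank(T) ≤ 2.
These bounds meet, so rank(T) = 2.
Check entry T[1,2,3] = 2: (2)·(-1)·(-1) + (3)·(2)·(0) = 2.

2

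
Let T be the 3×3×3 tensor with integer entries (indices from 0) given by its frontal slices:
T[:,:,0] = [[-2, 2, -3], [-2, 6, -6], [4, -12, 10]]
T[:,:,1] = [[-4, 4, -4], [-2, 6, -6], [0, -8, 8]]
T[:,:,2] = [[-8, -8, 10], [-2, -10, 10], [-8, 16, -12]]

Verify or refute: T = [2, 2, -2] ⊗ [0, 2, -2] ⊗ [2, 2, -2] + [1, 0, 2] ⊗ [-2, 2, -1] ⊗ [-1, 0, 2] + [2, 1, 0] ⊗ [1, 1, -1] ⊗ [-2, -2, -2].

Yes

Reconstruct entrywise from the claimed factors. For example, T[2,2,0] = 10 and Σₗ aₗ[2]bₗ[2]cₗ[0] = (-2)·(-2)·(2) + (2)·(-1)·(-1) + (0)·(-1)·(-2) = 10; checking all 27 entries, every one matches. The claim holds.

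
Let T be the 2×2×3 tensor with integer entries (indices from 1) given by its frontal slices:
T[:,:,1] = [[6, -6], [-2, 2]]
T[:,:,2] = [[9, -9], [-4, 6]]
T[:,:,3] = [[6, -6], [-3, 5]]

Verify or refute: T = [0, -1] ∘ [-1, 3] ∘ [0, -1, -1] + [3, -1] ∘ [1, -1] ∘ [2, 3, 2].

Yes

Reconstruct entrywise from the claimed factors. For example, T[2,2,3] = 5 and Σₗ aₗ[2]bₗ[2]cₗ[3] = (-1)·(3)·(-1) + (-1)·(-1)·(2) = 5; checking all 12 entries, every one matches. The claim holds.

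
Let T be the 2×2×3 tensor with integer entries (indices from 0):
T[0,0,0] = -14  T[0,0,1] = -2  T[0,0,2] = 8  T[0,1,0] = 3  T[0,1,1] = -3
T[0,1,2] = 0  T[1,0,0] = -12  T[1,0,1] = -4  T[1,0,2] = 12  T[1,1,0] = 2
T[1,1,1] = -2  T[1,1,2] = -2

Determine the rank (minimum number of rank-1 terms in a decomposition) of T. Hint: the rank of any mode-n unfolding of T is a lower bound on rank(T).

Lower bound: the mode-3 unfolding of T (rows indexed by k, columns by (i,j) = (0,0), (0,1), (1,0), (1,1)) is [[-14, 3, -12, 2], [-2, -3, -4, -2], [8, 0, 12, -2]].
There the 3×3 minor on rows k ∈ {0, 1, 2}, columns (i,j) ∈ {(0,0), (0,1), (1,0)} is det [[-14, 3, -12], [-2, -3, -4], [8, 0, 12]] = 192 ≠ 0, so this unfolding has rank ≥ 3; CP rank is at least every unfolding rank, so rank(T) ≥ 3. (Unfolding ranks only ever bound the CP rank from below — rank(T) can be strictly larger than all of them — so the matching upper bound has to come from an explicit 3-term decomposition.)
Upper bound: T is a sum of 3 rank-1 terms, T = [1, 0] ∘ [2, -1] ∘ [-1, 1, -2] + [1, 1] ∘ [2, -1] ∘ [-4, 0, 4] + [1, 1] ∘ [2, 1] ∘ [-2, -2, 2] (written with every a and b primitive with positive leading entry and the scale carried by c; CP decompositions are not unique, and this one is verified by expanding entrywise), so rank(T) ≤ 3.
These bounds meet, so rank(T) = 3.

3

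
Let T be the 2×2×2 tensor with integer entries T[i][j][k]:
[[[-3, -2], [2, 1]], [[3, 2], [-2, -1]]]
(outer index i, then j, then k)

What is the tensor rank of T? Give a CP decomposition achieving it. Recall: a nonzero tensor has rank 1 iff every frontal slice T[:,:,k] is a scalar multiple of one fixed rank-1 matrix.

rank(T) = 2

Lower bound: the mode-2 unfolding of T (rows indexed by j, columns by (i,k) = (0,0), (0,1), (1,0), (1,1)) is [[-3, -2, 3, 2], [2, 1, -2, -1]].
There the 2×2 minor on rows j ∈ {0, 1}, columns (i,k) ∈ {(0,0), (0,1)} is det [[-3, -2], [2, 1]] = 1 ≠ 0, so this unfolding has rank ≥ 2; CP rank is at least every unfolding rank, so rank(T) ≥ 2. (Flattening ranks never certify an upper bound on CP rank; for that we must actually write T with 2 rank-1 terms.)
Upper bound — finding two terms. Every mode-1 slice of T is a multiple of one matrix: T[i,:,:] = a[i]·M with a = [1, -1] and M = [[-3, -2], [2, 1]] (rows indexed by j, columns by k). So it suffices to write M as a sum of two rank-1 matrices.
Splitting M by its rows (j = 0, 1), M = [1, 0][-3, -2]ᵀ + [0, 1][2, 1]ᵀ.
Hence T = [1, -1] (x) [1, 0] (x) [-3, -2] + [1, -1] (x) [0, 1] (x) [2, 1], so rank(T) ≤ 2.
These bounds meet, so rank(T) = 2.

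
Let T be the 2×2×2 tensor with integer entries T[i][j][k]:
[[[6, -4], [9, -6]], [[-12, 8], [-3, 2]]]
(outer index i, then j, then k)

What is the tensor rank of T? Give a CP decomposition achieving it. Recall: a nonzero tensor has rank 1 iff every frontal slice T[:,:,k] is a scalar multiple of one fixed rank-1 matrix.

Lower bound: in the mode-1 unfolding of T (rows indexed by i, columns by (j,k)) the 2×2 minor on rows i ∈ {0, 1}, columns (j,k) ∈ {(0,0), (1,0)} is det [[6, 9], [-12, -3]] = 90 ≠ 0, so that unfolding has rank ≥ 2 and hence rank(T) ≥ 2 (CP rank is at least every unfolding rank, though it can be larger).
Upper bound: T[:,:,k] = c[k]·M for every slice, with c = [3, -2] and M = [[2, 3], [-4, -1]] (rows i, columns j).
Splitting M by its rows (i = 0, 1), M = [1, 0][2, 3]ᵀ + [0, 1][-4, -1]ᵀ.
Hence T = [1, 0] ⊗ [2, 3] ⊗ [3, -2] + [0, 1] ⊗ [-4, -1] ⊗ [3, -2], so rank(T) ≤ 2.
These bounds meet, so rank(T) = 2.

rank(T) = 2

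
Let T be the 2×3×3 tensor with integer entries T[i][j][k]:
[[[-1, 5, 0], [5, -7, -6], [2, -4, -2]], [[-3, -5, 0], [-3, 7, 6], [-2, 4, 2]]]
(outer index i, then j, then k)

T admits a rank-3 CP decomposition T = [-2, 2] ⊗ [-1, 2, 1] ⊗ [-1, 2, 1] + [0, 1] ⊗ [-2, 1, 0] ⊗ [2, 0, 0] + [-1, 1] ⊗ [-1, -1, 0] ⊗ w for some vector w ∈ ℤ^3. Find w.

Subtract the known terms from T to get the rank-1 residual R = [-1, 1] ⊗ [-1, -1, 0] ⊗ w, so R[i,j,k] = a[i]·b[j]·w[k]. Pick indices with nonzero a[0]·b[0] = (-1)·(-1) = 1. Only the fibre through (0,0,·) is needed: R[0,0,:] = T[0,0,:] − Σₗ aₗ[0]bₗ[0]cₗ = [-1, 5, 0] − (-2)·(-1)·[-1, 2, 1] − (0)·(-2)·[2, 0, 0] = [1, 1, -2]. Then w[k] = R[0,0,k] / 1 for each k, giving w = [1, 1, -2] / 1 = [1, 1, -2].

w = [1, 1, -2]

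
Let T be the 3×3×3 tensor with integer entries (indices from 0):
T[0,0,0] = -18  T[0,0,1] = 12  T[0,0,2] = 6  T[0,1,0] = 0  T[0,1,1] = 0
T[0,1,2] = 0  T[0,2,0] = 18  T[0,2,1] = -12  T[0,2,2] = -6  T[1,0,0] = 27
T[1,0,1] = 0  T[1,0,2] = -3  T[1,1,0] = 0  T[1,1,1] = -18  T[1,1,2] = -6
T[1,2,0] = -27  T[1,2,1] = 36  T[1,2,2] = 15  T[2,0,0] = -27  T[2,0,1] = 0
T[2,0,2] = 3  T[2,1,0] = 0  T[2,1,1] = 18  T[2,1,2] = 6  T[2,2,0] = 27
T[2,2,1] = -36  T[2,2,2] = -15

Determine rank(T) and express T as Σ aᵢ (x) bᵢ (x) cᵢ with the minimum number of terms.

Lower bound: in the mode-3 unfolding of T (rows indexed by k, columns by (i,j)) the 2×2 minor on rows k ∈ {0, 1}, columns (i,j) ∈ {(0,0), (1,0)} is det [[-18, 27], [12, 0]] = -324 ≠ 0, so that unfolding has rank ≥ 2 and hence rank(T) ≥ 2 (CP rank is at least every unfolding rank, though it can be larger).
Upper bound: with S_k = T[:,:,k], the two rank-1 terms a₁b₁ᵀ, a₂b₂ᵀ are the rank-1 members of the pencil x·S₀ + y·S₁.
The 2×2 minor of x·S₀ + y·S₁ on rows {0,1}, columns {0,1} is 324·xy − 216·y² = 108·(3·x − 2·y)(y), vanishing at (x:y) = (2:3) and (1:0).
M₁ = 2·S₀ + 3·S₁ = [[0, 0, 0], [54, -54, 54], [-54, 54, -54]] = 54·[0, 1, -1][1, -1, 1]ᵀ and M₂ = S₀ = [[-18, 0, 18], [27, 0, -27], [-27, 0, 27]] = (-9)·[2, -3, 3][1, 0, -1]ᵀ, so take a₁ = [0, 1, -1], b₁ = [1, -1, 1], a₂ = [2, -3, 3], b₂ = [1, 0, -1].
Each slice is an integer combination of E₁ = a₁b₁ᵀ and E₂ = a₂b₂ᵀ: S₀ = −9·E₂, S₁ = 18·E₁ + 6·E₂, S₂ = 6·E₁ + 3·E₂; reading off coefficients, c₁ = [0, 18, 6] and c₂ = [-9, 6, 3].
Hence T = [0, 1, -1] (x) [1, -1, 1] (x) [0, 18, 6] + [2, -3, 3] (x) [1, 0, -1] (x) [-9, 6, 3], so rank(T) ≤ 2.
These bounds meet, so rank(T) = 2.

rank(T) = 2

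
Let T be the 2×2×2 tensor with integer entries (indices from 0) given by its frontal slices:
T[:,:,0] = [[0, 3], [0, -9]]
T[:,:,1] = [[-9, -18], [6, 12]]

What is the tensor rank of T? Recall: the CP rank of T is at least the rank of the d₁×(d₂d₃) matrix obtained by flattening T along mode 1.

Lower bound: the mode-1 unfolding of T (rows indexed by i, columns by (j,k) = (0,0), (0,1), (1,0), (1,1)) is [[0, -9, 3, -18], [0, 6, -9, 12]].
There the 2×2 minor on rows i ∈ {0, 1}, columns (j,k) ∈ {(0,1), (1,0)} is det [[-9, 3], [6, -9]] = 63 ≠ 0, so this unfolding has rank ≥ 2; CP rank is at least every unfolding rank, so rank(T) ≥ 2. (Unfolding ranks only ever bound the CP rank from below — rank(T) can be strictly larger than all of them — so the matching upper bound has to come from an explicit 2-term decomposition.)
Upper bound — finding two terms. Write S_k = T[:,:,k] for the frontal slices: S₀ = [[0, 3], [0, -9]], S₁ = [[-9, -18], [6, 12]].
If T = a₁ ∘ b₁ ∘ c₁ + a₂ ∘ b₂ ∘ c₂ then each S_k = c₁[k]·a₁b₁ᵀ + c₂[k]·a₂b₂ᵀ. S₀ and S₁ are linearly independent, so a₁b₁ᵀ and a₂b₂ᵀ must span the same plane of matrices: they are the rank-1 matrices of the form x·S₀ + y·S₁.
det(x·S₀ + y·S₁) is 63·xy = 63·(y)(x), vanishing at (x:y) = (1:0) and (0:1).
M₁ = S₀ = [[0, 3], [0, -9]] = 3·[1, -3][0, 1]ᵀ and M₂ = S₁ = [[-9, -18], [6, 12]] = (-3)·[3, -2][1, 2]ᵀ, so take a₁ = [1, -3], b₁ = [0, 1], a₂ = [3, -2], b₂ = [1, 2].
Each slice is an integer combination of E₁ = a₁b₁ᵀ and E₂ = a₂b₂ᵀ: S₀ = 3·E₁, S₁ = −3·E₂; reading off coefficients, c₁ = [3, 0] and c₂ = [0, -3].
Hence T = [1, -3] ∘ [0, 1] ∘ [3, 0] + [3, -2] ∘ [1, 2] ∘ [0, -3], so rank(T) ≤ 2.
These bounds meet, so rank(T) = 2.

2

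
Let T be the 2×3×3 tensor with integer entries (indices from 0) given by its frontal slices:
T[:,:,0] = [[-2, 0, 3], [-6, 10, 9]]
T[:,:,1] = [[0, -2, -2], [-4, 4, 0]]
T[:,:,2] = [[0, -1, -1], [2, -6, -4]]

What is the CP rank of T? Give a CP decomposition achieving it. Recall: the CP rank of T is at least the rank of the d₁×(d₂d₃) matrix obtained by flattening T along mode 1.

rank(T) = 3

Lower bound: the mode-3 unfolding of T (rows indexed by k, columns by (i,j) = (0,0), (0,1), (0,2), (1,0), (1,1), (1,2)) is [[-2, 0, 3, -6, 10, 9], [0, -2, -2, -4, 4, 0], [0, -1, -1, 2, -6, -4]].
There the 3×3 minor on rows k ∈ {0, 1, 2}, columns (i,j) ∈ {(0,0), (0,1), (1,0)} is det [[-2, 0, -6], [0, -2, -4], [0, -1, 2]] = 16 ≠ 0, so this unfolding has rank ≥ 3; CP rank is at least every unfolding rank, so rank(T) ≥ 3. (Flattening ranks never certify an upper bound on CP rank; for that we must actually write T with 3 rank-1 terms.)
Upper bound: T is a sum of 3 rank-1 terms, T = [0, 1] (x) [1, -2, -1] (x) [-4, -4, 2] + [1, 1] (x) [2, 2, -1] (x) [-1, 0, 0] + [1, 2] (x) [0, 1, 1] (x) [2, -2, -1] (one valid choice — decompositions are not unique — normalised so each a, b is primitive with positive first nonzero entry; check it by expanding all entries), so rank(T) ≤ 3.
These bounds meet, so rank(T) = 3.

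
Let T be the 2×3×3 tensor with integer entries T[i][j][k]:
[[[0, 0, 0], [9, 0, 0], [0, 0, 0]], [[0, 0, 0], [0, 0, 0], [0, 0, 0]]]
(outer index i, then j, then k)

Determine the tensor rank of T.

Lower bound: T ≠ 0 (e.g. T[0,1,0] = 9), so rank(T) ≥ 1.
Upper bound: if T = a ⊗ b ⊗ c then every fibre of T is a multiple of the corresponding factor, so read the factors off the fibres through the nonzero entry T[0,1,0] = 9.
The mode-1 fibre T[:,1,0] = [9, 0] gives a = [1, 0] (primitive direction); the mode-2 fibre T[0,:,0] = [0, 9, 0] gives b = [0, 1, 0]; then c[k] = T[0,1,k] / (a[0]·b[1]) = [9, 0, 0] / 1 = [9, 0, 0].
Expanding [1, 0] ⊗ [0, 1, 0] ⊗ [9, 0, 0] reproduces all 18 entries of T, so T = [1, 0] ⊗ [0, 1, 0] ⊗ [9, 0, 0] and rank(T) ≤ 1.
These bounds meet, so rank(T) = 1.
Check entry T[1,1,0] = 0: (0)·(1)·(9) = 0.

1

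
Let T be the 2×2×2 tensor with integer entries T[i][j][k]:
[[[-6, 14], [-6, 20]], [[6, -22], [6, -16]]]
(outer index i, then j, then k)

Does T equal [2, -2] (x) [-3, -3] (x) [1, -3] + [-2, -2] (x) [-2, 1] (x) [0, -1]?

Reconstruct entrywise from the claimed factors. For example, T[1,1,1] = -16 and Σₗ aₗ[1]bₗ[1]cₗ[1] = (-2)·(-3)·(-3) + (-2)·(1)·(-1) = -16; checking all 8 entries, every one matches. The claim holds.

Yes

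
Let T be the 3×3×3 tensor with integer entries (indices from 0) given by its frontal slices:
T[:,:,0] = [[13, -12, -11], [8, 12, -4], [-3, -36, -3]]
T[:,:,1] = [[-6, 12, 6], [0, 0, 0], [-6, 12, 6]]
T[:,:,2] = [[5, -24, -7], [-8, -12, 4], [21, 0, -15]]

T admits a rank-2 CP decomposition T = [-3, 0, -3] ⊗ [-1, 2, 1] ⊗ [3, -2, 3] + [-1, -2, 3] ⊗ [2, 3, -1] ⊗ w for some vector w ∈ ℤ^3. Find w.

Subtract the known terms from T to get the rank-1 residual R = [-1, -2, 3] ⊗ [2, 3, -1] ⊗ w, so R[i,j,k] = a[i]·b[j]·w[k]. Pick indices with nonzero a[0]·b[0] = (-1)·(2) = -2. Only the fibre through (0,0,·) is needed: R[0,0,:] = T[0,0,:] − Σₗ aₗ[0]bₗ[0]cₗ = [13, -6, 5] − (-3)·(-1)·[3, -2, 3] = [4, 0, -4]. Then w[k] = R[0,0,k] / -2 for each k, giving w = [4, 0, -4] / -2 = [-2, 0, 2].

w = [-2, 0, 2]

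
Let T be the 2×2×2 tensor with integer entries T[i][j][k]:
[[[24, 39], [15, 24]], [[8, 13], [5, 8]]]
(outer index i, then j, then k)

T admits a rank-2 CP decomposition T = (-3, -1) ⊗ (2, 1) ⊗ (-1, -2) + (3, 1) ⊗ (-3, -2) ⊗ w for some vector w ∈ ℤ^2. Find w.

Subtract the known terms from T to get the rank-1 residual R = (3, 1) ⊗ (-3, -2) ⊗ w, so R[i,j,k] = a[i]·b[j]·w[k]. Pick indices with nonzero a[0]·b[0] = (3)·(-3) = -9. Only the fibre through (0,0,·) is needed: R[0,0,:] = T[0,0,:] − Σₗ aₗ[0]bₗ[0]cₗ = [24, 39] − (-3)·(2)·(-1, -2) = [18, 27]. Then w[k] = R[0,0,k] / -9 for each k, giving w = [18, 27] / -9 = (-2, -3).

w = (-2, -3)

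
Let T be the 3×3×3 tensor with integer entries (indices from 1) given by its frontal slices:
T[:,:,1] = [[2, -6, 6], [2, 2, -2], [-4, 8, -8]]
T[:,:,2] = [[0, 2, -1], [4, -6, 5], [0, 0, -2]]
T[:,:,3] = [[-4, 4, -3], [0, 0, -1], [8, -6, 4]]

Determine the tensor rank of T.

Lower bound: the mode-1 unfolding of T (rows indexed by i, columns by (j,k) = (1,1), (1,2), (1,3), (2,1), (2,2), (2,3), (3,1), (3,2), (3,3)) is [[2, 0, -4, -6, 2, 4, 6, -1, -3], [2, 4, 0, 2, -6, 0, -2, 5, -1], [-4, 0, 8, 8, 0, -6, -8, -2, 4]].
There the 3×3 minor on rows i ∈ {1, 2, 3}, columns (j,k) ∈ {(1,1), (1,2), (2,1)} is det [[2, 0, -6], [2, 4, 2], [-4, 0, 8]] = -32 ≠ 0, so this unfolding has rank ≥ 3; CP rank is at least every unfolding rank, so rank(T) ≥ 3. (This is only a lower bound: in general the CP rank may exceed every unfolding rank, so we still need to exhibit 3 rank-1 terms summing to T.)
Upper bound: T is a sum of 3 rank-1 terms, T = (1, -1, -2) ⊗ (2, 0, -1) ⊗ (0, -1, -1) + (1, -1, -1) ⊗ (0, 1, -1) ⊗ (-4, 4, 2) + (1, 1, -2) ⊗ (1, -1, 1) ⊗ (2, 2, -2) (written with every a and b primitive with positive leading entry and the scale carried by c; CP decompositions are not unique, and this one is verified by expanding entrywise), so rank(T) ≤ 3.
These bounds meet, so rank(T) = 3.

3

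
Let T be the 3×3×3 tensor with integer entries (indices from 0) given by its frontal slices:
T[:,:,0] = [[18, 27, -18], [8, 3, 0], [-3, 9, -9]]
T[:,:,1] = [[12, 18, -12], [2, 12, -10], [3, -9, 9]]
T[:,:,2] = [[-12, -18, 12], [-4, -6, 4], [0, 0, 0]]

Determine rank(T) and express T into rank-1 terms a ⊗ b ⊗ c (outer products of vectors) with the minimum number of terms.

rank(T) = 2

Lower bound: the mode-2 unfolding of T (rows indexed by j, columns by (i,k) = (0,0), (0,1), (0,2), (1,0), (1,1), (1,2), (2,0), (2,1), (2,2)) is [[18, 12, -12, 8, 2, -4, -3, 3, 0], [27, 18, -18, 3, 12, -6, 9, -9, 0], [-18, -12, 12, 0, -10, 4, -9, 9, 0]].
There the 2×2 minor on rows j ∈ {0, 1}, columns (i,k) ∈ {(0,0), (1,0)} is det [[18, 8], [27, 3]] = -162 ≠ 0, so this unfolding has rank ≥ 2; CP rank is at least every unfolding rank, so rank(T) ≥ 2. (Unfolding ranks only ever bound the CP rank from below — rank(T) can be strictly larger than all of them — so the matching upper bound has to come from an explicit 2-term decomposition.)
Upper bound — finding two terms. Write S_k = T[:,:,k] for the frontal slices: S₀ = [[18, 27, -18], [8, 3, 0], [-3, 9, -9]], S₁ = [[12, 18, -12], [2, 12, -10], [3, -9, 9]], S₂ = [[-12, -18, 12], [-4, -6, 4], [0, 0, 0]].
If T = a₁ ⊗ b₁ ⊗ c₁ + a₂ ⊗ b₂ ⊗ c₂ then each S_k = c₁[k]·a₁b₁ᵀ + c₂[k]·a₂b₂ᵀ. S₀ and S₁ are linearly independent, so a₁b₁ᵀ and a₂b₂ᵀ must span the same plane of matrices: they are the rank-1 matrices of the form x·S₀ + y·S₁.
The 2×2 minor of x·S₀ + y·S₁ on rows {0,1}, columns {0,1} is −162·x² + 54·xy + 108·y² = (-54)·(3·x + 2·y)(x − y), vanishing at (x:y) = (2:-3) and (1:1).
M₁ = 2·S₀ − 3·S₁ = [[0, 0, 0], [10, -30, 30], [-15, 45, -45]] = 5·[0, 2, -3][1, -3, 3]ᵀ and M₂ = S₀ + S₁ = [[30, 45, -30], [10, 15, -10], [0, 0, 0]] = 5·[3, 1, 0][2, 3, -2]ᵀ, so take a₁ = [0, 2, -3], b₁ = [1, -3, 3], a₂ = [3, 1, 0], b₂ = [2, 3, -2].
Each slice is an integer combination of E₁ = a₁b₁ᵀ and E₂ = a₂b₂ᵀ: S₀ = E₁ + 3·E₂, S₁ = −E₁ + 2·E₂, S₂ = −2·E₂; reading off coefficients, c₁ = [1, -1, 0] and c₂ = [3, 2, -2].
Hence T = [0, 2, -3] ⊗ [1, -3, 3] ⊗ [1, -1, 0] + [3, 1, 0] ⊗ [2, 3, -2] ⊗ [3, 2, -2], so rank(T) ≤ 2.
These bounds meet, so rank(T) = 2.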